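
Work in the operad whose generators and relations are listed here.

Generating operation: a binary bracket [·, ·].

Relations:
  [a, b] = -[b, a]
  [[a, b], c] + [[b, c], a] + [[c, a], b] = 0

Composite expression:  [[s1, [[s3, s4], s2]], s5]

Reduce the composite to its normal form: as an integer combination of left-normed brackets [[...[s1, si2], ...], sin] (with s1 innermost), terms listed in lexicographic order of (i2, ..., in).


In the tensor algebra, words opening s1 carry the s1-anchored form.
Composite bracket: [[s1, [[s3, s4], s2]], s5]
Under [a, b] = ab - ba we get 16 signed associative words (2^4 = 16).
The s1-initial words carry the normal form:
  s1s2s3s4s5 (sign -1) contributes -[[[[s1, s2], s3], s4], s5]
  s1s2s4s3s5 (sign +1) contributes +[[[[s1, s2], s4], s3], s5]
  s1s3s4s2s5 (sign +1) contributes +[[[[s1, s3], s4], s2], s5]
  s1s4s3s2s5 (sign -1) contributes -[[[[s1, s4], s3], s2], s5]

-[[[[s1, s2], s3], s4], s5] + [[[[s1, s2], s4], s3], s5] + [[[[s1, s3], s4], s2], s5] - [[[[s1, s4], s3], s2], s5]


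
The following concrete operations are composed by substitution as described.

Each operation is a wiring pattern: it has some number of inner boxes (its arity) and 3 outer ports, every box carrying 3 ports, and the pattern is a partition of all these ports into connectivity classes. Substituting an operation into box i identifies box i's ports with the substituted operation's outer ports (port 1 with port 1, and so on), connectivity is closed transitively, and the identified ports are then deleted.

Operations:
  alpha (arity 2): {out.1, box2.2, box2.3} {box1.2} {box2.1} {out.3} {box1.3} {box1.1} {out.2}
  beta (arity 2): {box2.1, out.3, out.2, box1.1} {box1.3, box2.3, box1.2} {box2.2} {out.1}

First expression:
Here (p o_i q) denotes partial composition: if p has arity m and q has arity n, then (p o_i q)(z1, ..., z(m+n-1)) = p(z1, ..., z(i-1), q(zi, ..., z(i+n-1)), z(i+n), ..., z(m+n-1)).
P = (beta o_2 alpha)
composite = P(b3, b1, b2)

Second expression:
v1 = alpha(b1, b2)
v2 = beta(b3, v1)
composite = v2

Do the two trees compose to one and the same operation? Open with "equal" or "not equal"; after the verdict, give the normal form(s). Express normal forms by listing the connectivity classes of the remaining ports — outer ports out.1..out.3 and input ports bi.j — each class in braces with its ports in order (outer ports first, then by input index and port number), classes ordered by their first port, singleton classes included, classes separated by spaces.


equal; the common form is {out.1} {out.2, out.3, b2.2, b2.3, b3.1} {b1.1} {b1.2} {b1.3} {b2.1} {b3.2, b3.3}

The first composite normalizes to {out.1} {out.2, out.3, b2.2, b2.3, b3.1} {b1.1} {b1.2} {b1.3} {b2.1} {b3.2, b3.3}
The second composite normalizes to {out.1} {out.2, out.3, b2.2, b2.3, b3.1} {b1.1} {b1.2} {b1.3} {b2.1} {b3.2, b3.3}
One common form — equal.


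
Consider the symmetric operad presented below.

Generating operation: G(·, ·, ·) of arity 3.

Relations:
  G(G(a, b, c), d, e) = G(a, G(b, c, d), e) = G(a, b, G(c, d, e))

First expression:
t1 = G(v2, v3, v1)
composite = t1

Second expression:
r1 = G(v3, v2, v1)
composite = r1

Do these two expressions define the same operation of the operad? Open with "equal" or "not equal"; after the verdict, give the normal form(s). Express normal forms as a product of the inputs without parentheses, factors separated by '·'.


not equal; the first gives v2 · v3 · v1 and the second v3 · v2 · v1

The first composite normalizes to v2 · v3 · v1
The second composite normalizes to v3 · v2 · v1
The forms do not match — not equal.


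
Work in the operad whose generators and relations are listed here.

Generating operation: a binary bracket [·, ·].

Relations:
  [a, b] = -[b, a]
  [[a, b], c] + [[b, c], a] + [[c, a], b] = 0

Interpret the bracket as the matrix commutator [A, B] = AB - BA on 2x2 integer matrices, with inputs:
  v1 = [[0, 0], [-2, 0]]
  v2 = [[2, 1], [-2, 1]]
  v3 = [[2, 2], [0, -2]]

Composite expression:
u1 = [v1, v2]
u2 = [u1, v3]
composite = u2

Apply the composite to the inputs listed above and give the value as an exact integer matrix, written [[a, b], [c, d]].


[[4, 8], [-8, -4]]

[v1, v2] = [[2, 0], [-2, -2]]
[[v1, v2], v3] = [[4, 8], [-8, -4]]


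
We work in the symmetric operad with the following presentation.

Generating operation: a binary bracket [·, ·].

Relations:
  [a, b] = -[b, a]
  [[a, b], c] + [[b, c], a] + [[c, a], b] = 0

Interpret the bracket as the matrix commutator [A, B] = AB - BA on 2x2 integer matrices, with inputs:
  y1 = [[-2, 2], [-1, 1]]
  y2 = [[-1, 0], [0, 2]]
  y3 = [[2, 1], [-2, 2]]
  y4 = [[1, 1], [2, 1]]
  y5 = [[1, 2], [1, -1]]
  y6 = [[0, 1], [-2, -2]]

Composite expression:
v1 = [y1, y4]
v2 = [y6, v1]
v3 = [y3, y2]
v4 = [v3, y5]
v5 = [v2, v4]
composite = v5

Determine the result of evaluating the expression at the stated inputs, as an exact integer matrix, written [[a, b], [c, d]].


[[-384, -288], [576, 384]]

[y1, y4] = [[5, -3], [6, -5]]
[y6, [y1, y4]] = [[0, -16], [-32, 0]]
[y3, y2] = [[0, 3], [6, 0]]
[[y3, y2], y5] = [[-9, -6], [12, 9]]
[[y6, [y1, y4]], [[y3, y2], y5]] = [[-384, -288], [576, 384]]


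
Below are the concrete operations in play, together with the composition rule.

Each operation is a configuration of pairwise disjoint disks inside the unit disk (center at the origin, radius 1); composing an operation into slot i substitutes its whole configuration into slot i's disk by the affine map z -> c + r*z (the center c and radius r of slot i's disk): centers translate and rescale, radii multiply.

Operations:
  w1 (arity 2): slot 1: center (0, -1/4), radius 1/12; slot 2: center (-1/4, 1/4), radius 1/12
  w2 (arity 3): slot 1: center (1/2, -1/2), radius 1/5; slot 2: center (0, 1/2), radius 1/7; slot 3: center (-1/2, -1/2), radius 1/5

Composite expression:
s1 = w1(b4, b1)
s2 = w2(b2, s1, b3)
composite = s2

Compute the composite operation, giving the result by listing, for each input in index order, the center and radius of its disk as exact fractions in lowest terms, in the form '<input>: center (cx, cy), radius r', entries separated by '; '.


b1: center (-1/28, 15/28), radius 1/84; b2: center (1/2, -1/2), radius 1/5; b3: center (-1/2, -1/2), radius 1/5; b4: center (0, 13/28), radius 1/84

Only the slot chain above each b matters under w2; compose those maps.
input b2: applying the 1 nested substitution gives center (1/2, -1/2), radius 1/5
input b4: applying the 2 nested substitutions gives center (0, 13/28), radius 1/84
input b1: applying the 2 nested substitutions gives center (-1/28, 15/28), radius 1/84
input b3: applying the 1 nested substitution gives center (-1/2, -1/2), radius 1/5


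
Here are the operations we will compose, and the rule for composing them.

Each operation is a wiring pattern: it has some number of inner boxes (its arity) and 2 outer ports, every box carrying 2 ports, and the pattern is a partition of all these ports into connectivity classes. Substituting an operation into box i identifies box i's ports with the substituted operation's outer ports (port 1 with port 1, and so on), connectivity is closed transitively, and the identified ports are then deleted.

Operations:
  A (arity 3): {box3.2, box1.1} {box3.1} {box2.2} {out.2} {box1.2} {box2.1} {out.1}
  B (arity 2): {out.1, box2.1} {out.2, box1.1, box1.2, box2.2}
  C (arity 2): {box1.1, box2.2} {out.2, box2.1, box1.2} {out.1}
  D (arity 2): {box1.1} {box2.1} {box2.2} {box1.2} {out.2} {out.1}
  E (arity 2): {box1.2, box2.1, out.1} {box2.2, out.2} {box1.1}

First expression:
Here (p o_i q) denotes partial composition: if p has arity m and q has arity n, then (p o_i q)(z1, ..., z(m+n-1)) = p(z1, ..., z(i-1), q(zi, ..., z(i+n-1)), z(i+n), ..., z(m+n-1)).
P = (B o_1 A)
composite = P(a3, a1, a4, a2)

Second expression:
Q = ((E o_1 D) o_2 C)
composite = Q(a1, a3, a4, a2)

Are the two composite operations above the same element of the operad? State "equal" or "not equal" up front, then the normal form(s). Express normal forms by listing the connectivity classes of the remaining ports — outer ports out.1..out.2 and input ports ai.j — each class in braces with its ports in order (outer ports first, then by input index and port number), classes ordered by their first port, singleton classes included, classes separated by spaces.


not equal; the first gives {out.1, a2.1} {out.2, a2.2} {a1.1} {a1.2} {a3.1, a4.2} {a3.2} {a4.1} and the second {out.1, a2.1} {out.2, a2.2} {a1.1} {a1.2} {a3.1, a4.2} {a3.2, a4.1}

The first expression reduces to {out.1, a2.1} {out.2, a2.2} {a1.1} {a1.2} {a3.1, a4.2} {a3.2} {a4.1}
The second expression reduces to {out.1, a2.1} {out.2, a2.2} {a1.1} {a1.2} {a3.1, a4.2} {a3.2, a4.1}
Different reductions; not equal.


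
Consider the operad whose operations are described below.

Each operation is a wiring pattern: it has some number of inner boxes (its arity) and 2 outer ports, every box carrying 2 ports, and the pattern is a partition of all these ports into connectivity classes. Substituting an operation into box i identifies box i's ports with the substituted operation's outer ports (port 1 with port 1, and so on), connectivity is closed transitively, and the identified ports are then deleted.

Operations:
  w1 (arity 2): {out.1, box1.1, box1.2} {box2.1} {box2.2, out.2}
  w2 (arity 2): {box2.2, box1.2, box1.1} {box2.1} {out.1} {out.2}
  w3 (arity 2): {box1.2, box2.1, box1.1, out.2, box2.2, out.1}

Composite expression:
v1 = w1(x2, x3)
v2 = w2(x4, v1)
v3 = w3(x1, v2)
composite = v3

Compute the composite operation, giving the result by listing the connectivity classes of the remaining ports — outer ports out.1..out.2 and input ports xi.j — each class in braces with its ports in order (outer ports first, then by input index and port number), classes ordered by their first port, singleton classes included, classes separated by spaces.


{out.1, out.2, x1.1, x1.2} {x2.1, x2.2} {x3.1} {x3.2, x4.1, x4.2}

Two ports join when wires chain via w3-identified ports.
composing w1 on (x2, x3), with out.j its own outer ports: {out.1, x2.1, x2.2} {out.2, x3.2} {x3.1}
composing w2 on (x4, x2, x3), with out.j its own outer ports: {out.1} {out.2} {x2.1, x2.2} {x3.1} {x3.2, x4.1, x4.2}
composing w3 on (x1, x4, x2, x3), with out.j its own outer ports: {out.1, out.2, x1.1, x1.2} {x2.1, x2.2} {x3.1} {x3.2, x4.1, x4.2}


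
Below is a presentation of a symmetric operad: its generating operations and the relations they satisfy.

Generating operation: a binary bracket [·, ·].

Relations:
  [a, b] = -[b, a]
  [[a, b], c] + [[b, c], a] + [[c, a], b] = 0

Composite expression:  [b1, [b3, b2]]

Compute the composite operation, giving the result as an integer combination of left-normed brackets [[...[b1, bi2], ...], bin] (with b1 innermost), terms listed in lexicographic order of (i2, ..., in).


-[[b1, b2], b3] + [[b1, b3], b2]


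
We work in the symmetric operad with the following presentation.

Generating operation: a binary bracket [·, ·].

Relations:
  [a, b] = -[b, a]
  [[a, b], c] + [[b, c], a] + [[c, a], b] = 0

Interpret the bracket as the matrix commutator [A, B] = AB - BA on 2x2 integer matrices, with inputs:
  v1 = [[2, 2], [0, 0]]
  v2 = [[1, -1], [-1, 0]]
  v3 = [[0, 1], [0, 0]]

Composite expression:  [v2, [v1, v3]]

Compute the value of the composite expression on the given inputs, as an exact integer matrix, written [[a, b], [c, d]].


[[2, 2], [0, -2]]


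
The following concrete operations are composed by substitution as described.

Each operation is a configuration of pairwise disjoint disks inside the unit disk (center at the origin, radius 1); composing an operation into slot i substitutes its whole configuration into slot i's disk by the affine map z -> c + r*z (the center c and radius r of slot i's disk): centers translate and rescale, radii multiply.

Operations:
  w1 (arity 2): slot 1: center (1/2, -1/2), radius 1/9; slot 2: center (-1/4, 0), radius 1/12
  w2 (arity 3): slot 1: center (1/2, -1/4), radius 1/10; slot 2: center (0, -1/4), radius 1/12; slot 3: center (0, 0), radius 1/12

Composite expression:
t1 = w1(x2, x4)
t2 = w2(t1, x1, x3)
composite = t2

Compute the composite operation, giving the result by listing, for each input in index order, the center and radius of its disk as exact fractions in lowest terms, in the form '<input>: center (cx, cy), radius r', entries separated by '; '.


x1: center (0, -1/4), radius 1/12; x2: center (11/20, -3/10), radius 1/90; x3: center (0, 0), radius 1/12; x4: center (19/40, -1/4), radius 1/120

Follow each x-input down from w2: c' goes to c + r*c', radius to r*r'.
x2 passes through 2 substitutions, ending at center (11/20, -3/10), radius 1/90
x4 passes through 2 substitutions, ending at center (19/40, -1/4), radius 1/120
x1 passes through 1 substitution, ending at center (0, -1/4), radius 1/12
x3 passes through 1 substitution, ending at center (0, 0), radius 1/12


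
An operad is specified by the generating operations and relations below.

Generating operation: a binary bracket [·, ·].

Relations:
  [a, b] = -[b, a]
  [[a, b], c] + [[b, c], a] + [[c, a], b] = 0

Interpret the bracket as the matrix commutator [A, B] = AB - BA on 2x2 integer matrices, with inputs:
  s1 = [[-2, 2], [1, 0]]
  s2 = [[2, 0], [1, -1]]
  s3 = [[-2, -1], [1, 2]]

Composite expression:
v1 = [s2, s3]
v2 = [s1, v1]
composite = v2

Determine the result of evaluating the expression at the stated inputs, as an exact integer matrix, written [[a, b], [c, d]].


[[-11, 2], [-12, 11]]

[s2, s3] = [[1, -3], [-7, -1]]
[s1, [s2, s3]] = [[-11, 2], [-12, 11]]


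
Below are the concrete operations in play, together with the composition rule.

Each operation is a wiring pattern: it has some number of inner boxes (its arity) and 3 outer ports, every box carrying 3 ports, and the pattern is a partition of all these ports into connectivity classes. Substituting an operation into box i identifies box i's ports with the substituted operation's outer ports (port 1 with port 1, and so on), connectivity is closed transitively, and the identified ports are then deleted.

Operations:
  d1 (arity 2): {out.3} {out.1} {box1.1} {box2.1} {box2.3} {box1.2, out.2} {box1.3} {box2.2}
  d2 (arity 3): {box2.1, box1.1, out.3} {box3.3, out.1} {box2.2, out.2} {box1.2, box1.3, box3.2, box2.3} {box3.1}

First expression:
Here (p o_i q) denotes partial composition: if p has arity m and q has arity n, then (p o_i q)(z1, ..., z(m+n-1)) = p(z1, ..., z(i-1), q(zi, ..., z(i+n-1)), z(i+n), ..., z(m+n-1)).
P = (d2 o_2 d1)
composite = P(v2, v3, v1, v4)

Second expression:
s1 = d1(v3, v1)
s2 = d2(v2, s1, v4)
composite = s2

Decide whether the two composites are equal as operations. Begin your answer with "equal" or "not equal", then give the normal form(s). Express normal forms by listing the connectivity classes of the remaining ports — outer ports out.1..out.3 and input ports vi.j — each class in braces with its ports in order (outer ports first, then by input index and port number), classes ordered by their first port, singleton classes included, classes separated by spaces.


Reducing the first expression gives {out.1, v4.3} {out.2, v3.2} {out.3, v2.1} {v1.1} {v1.2} {v1.3} {v2.2, v2.3, v4.2} {v3.1} {v3.3} {v4.1}
Reducing the second expression gives {out.1, v4.3} {out.2, v3.2} {out.3, v2.1} {v1.1} {v1.2} {v1.3} {v2.2, v2.3, v4.2} {v3.1} {v3.3} {v4.1}
Same normal form: equal.

equal — both sides give {out.1, v4.3} {out.2, v3.2} {out.3, v2.1} {v1.1} {v1.2} {v1.3} {v2.2, v2.3, v4.2} {v3.1} {v3.3} {v4.1}


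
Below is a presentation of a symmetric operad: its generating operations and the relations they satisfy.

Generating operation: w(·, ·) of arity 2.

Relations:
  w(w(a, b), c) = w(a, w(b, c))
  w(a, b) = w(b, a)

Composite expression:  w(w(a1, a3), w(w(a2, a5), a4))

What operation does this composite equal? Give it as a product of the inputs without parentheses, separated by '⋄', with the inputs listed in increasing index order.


Both nesting and order wash out for w; what remains is which a's occur.
w(a1, a3) reduces to a1 ⋄ a3
w(a2, a5) reduces to a2 ⋄ a5
w(w(a2, a5), a4) reduces to a2 ⋄ a5 ⋄ a4
w(w(a1, a3), w(w(a2, a5), a4)) reduces to a1 ⋄ a3 ⋄ a2 ⋄ a5 ⋄ a4
sorting the factors by input index: a1 ⋄ a2 ⋄ a3 ⋄ a4 ⋄ a5

a1 ⋄ a2 ⋄ a3 ⋄ a4 ⋄ a5


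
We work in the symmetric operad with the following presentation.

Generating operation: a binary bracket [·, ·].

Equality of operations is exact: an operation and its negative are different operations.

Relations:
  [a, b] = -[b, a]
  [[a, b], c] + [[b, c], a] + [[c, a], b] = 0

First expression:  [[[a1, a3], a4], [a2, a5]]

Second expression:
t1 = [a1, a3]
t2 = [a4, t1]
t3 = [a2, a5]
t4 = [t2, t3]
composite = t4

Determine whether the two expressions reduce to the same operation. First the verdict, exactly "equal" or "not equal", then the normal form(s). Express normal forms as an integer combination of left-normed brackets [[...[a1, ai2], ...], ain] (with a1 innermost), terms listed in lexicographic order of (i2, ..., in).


not equal — first [[[[a1, a3], a4], a2], a5] - [[[[a1, a3], a4], a5], a2], second -[[[[a1, a3], a4], a2], a5] + [[[[a1, a3], a4], a5], a2]

The first composite normalizes to [[[[a1, a3], a4], a2], a5] - [[[[a1, a3], a4], a5], a2]
The second composite normalizes to -[[[[a1, a3], a4], a2], a5] + [[[[a1, a3], a4], a5], a2]
Different reductions; not equal.


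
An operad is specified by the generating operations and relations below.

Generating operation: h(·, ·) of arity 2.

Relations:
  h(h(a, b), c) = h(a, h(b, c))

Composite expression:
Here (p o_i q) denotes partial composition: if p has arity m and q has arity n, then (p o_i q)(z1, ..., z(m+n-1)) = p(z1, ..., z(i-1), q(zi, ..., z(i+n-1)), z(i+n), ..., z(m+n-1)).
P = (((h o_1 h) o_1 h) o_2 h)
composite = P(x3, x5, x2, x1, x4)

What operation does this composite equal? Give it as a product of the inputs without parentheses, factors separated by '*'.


x3 * x5 * x2 * x1 * x4

All parenthesizations of h agree; list the x-inputs left to right.
h(x5, x2) reduces to x5 * x2
h(x3, h(x5, x2)) reduces to x3 * x5 * x2
h(h(x3, h(x5, x2)), x1) reduces to x3 * x5 * x2 * x1
h(h(h(x3, h(x5, x2)), x1), x4) reduces to x3 * x5 * x2 * x1 * x4


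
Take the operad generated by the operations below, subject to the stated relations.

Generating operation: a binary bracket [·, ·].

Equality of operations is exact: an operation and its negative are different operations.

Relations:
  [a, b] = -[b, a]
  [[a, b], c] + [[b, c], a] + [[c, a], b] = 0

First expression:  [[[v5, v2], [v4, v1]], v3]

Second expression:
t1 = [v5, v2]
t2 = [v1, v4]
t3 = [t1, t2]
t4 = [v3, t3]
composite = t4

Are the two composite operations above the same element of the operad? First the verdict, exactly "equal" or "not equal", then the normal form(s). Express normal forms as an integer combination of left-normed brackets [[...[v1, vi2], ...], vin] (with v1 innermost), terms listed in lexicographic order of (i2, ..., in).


equal: each reduces to -[[[[v1, v4], v2], v5], v3] + [[[[v1, v4], v5], v2], v3]

The first expression reduces to -[[[[v1, v4], v2], v5], v3] + [[[[v1, v4], v5], v2], v3]
The second expression reduces to -[[[[v1, v4], v2], v5], v3] + [[[[v1, v4], v5], v2], v3]
Both agree, so they are equal.


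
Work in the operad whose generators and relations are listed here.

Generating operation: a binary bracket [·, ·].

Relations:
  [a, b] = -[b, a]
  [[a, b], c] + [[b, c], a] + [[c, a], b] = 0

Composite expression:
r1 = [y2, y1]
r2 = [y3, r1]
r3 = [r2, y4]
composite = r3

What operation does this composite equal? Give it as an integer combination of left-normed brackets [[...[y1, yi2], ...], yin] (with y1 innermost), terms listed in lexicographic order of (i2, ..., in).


[[[y1, y2], y3], y4]

A multilinear Lie element is pinned by y1-initial words (y1 innermost).
Composite bracket: [[y3, [y2, y1]], y4]
Each bracket splits as ab - ba, giving 8 signed words (2^3 = 8).
Words beginning with y1 determine it all:
  y1y2y3y4 appears with sign +1, giving the term +[[[y1, y2], y3], y4]


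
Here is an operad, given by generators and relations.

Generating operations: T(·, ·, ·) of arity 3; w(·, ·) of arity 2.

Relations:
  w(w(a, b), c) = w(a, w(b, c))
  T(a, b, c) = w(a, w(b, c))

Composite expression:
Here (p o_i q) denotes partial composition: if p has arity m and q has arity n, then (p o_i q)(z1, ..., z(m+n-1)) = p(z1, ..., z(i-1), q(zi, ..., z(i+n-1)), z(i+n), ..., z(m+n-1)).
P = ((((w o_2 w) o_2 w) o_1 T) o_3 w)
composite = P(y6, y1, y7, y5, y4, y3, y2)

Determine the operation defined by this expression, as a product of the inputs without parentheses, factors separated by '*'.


y6 * y1 * y7 * y5 * y4 * y3 * y2


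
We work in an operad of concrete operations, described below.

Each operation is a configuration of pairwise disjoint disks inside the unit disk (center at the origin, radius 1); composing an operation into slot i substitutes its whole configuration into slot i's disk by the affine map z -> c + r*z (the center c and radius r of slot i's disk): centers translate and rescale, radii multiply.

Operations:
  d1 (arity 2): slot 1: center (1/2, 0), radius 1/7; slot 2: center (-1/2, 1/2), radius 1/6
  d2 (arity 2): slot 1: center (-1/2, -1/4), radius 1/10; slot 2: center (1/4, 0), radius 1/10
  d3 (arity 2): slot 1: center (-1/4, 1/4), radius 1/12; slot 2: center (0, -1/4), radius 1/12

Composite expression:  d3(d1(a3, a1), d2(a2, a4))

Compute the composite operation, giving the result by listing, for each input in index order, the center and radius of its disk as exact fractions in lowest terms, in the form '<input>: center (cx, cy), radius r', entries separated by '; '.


a1: center (-7/24, 7/24), radius 1/72; a2: center (-1/24, -13/48), radius 1/120; a3: center (-5/24, 1/4), radius 1/84; a4: center (1/48, -1/4), radius 1/120

Each a-disk chains the slot maps above it in d3; radii multiply.
tracing a3 down its 2-map path: center (-5/24, 1/4), radius 1/84
tracing a1 down its 2-map path: center (-7/24, 7/24), radius 1/72
tracing a2 down its 2-map path: center (-1/24, -13/48), radius 1/120
tracing a4 down its 2-map path: center (1/48, -1/4), radius 1/120


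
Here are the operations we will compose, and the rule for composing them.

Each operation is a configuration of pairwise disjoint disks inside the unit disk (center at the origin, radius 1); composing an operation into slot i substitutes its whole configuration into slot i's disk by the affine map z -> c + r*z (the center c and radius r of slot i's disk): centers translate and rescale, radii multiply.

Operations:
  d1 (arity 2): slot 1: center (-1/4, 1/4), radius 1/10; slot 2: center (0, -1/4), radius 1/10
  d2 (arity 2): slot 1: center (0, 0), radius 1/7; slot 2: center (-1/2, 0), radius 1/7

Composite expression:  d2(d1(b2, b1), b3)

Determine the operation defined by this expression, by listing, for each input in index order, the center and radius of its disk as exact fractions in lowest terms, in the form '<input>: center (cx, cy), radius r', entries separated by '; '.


Each b-disk chains the slot maps above it in d2; radii multiply.
b2: after 2 affine steps, its disk has center (-1/28, 1/28), radius 1/70
b1: after 2 affine steps, its disk has center (0, -1/28), radius 1/70
b3: after 1 affine step, its disk has center (-1/2, 0), radius 1/7

b1: center (0, -1/28), radius 1/70; b2: center (-1/28, 1/28), radius 1/70; b3: center (-1/2, 0), radius 1/7


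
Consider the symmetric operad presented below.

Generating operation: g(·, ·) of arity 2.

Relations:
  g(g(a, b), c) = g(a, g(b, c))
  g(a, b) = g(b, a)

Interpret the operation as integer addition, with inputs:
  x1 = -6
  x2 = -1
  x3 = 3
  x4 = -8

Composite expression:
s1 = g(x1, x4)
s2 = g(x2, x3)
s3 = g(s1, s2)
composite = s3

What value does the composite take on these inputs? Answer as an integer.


g(x1, x4) = -14
g(x2, x3) = 2
g(g(x1, x4), g(x2, x3)) = -12

-12


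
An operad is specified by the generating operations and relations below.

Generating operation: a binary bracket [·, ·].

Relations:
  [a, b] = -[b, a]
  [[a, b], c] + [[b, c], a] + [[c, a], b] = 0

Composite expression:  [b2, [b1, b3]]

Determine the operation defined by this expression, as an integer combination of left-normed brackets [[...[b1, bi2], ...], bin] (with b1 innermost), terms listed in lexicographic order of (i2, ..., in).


-[[b1, b3], b2]


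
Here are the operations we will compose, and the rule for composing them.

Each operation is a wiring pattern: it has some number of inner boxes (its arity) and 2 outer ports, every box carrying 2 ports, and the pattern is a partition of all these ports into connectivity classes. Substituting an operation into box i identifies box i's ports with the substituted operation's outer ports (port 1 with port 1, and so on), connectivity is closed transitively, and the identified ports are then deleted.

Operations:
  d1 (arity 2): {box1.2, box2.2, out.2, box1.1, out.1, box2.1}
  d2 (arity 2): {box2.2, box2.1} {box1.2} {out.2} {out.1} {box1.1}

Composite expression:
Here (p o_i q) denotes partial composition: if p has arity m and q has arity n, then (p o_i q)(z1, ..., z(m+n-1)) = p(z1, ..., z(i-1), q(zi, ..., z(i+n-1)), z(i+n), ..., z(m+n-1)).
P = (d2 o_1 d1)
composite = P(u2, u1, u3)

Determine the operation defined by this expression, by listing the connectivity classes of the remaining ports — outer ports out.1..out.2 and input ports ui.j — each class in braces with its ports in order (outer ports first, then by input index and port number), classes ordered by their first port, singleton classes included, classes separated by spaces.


{out.1} {out.2} {u1.1, u1.2, u2.1, u2.2} {u3.1, u3.2}

Two ports join when wires chain via d2-identified ports.
through d1, on inputs (u2, u1): {out.1, out.2, u1.1, u1.2, u2.1, u2.2} (out.j = stage outer ports)
through d2, on inputs (u2, u1, u3): {out.1} {out.2} {u1.1, u1.2, u2.1, u2.2} {u3.1, u3.2} (out.j = stage outer ports)


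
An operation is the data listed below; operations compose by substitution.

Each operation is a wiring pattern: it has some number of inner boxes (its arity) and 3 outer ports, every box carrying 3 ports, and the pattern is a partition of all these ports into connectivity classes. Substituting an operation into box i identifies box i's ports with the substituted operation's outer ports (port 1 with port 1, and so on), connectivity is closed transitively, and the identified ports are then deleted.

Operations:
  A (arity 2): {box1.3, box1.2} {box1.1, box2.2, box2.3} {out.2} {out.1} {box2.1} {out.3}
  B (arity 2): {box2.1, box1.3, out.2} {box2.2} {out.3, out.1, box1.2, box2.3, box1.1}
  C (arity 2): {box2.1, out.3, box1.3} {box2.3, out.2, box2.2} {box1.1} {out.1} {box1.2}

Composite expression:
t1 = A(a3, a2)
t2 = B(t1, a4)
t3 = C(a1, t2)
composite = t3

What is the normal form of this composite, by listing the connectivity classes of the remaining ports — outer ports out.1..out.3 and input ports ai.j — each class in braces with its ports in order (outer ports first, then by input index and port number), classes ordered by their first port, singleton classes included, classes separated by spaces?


Two ports join when wires chain via C-identified ports.
A over (a3, a2) gives {out.1} {out.2} {out.3} {a2.1} {a2.2, a2.3, a3.1} {a3.2, a3.3}, out.j being that stage's outer ports
B over (a3, a2, a4) gives {out.1, out.3, a4.3} {out.2, a4.1} {a2.1} {a2.2, a2.3, a3.1} {a3.2, a3.3} {a4.2}, out.j being that stage's outer ports
C over (a1, a3, a2, a4) gives {out.1} {out.2, out.3, a1.3, a4.1, a4.3} {a1.1} {a1.2} {a2.1} {a2.2, a2.3, a3.1} {a3.2, a3.3} {a4.2}, out.j being that stage's outer ports

{out.1} {out.2, out.3, a1.3, a4.1, a4.3} {a1.1} {a1.2} {a2.1} {a2.2, a2.3, a3.1} {a3.2, a3.3} {a4.2}


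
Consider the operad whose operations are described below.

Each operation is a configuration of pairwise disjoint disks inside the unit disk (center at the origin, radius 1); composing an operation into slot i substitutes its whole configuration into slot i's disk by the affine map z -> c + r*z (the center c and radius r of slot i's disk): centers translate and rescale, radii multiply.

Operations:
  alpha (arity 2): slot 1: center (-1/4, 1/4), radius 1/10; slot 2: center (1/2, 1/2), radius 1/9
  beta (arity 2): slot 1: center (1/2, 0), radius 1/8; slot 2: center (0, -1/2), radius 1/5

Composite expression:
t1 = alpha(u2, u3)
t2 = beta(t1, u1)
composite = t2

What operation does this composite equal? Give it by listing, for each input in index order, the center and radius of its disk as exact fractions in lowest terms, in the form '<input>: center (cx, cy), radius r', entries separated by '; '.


u1: center (0, -1/2), radius 1/5; u2: center (15/32, 1/32), radius 1/80; u3: center (9/16, 1/16), radius 1/72

Only the slot chain above each u matters under beta; compose those maps.
input u2: composing its 2 substitution steps yields center (15/32, 1/32), radius 1/80
input u3: composing its 2 substitution steps yields center (9/16, 1/16), radius 1/72
input u1: composing its 1 substitution step yields center (0, -1/2), radius 1/5


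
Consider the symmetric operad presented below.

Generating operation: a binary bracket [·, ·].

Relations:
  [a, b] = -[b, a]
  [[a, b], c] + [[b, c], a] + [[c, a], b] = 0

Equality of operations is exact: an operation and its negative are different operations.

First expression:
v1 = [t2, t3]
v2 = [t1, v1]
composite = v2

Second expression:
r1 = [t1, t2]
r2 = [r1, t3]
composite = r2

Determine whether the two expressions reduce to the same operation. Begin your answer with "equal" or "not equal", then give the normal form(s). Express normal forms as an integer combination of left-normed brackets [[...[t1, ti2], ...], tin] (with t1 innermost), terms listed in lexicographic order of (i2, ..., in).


not equal; first: [[t1, t2], t3] - [[t1, t3], t2]; second: [[t1, t2], t3]


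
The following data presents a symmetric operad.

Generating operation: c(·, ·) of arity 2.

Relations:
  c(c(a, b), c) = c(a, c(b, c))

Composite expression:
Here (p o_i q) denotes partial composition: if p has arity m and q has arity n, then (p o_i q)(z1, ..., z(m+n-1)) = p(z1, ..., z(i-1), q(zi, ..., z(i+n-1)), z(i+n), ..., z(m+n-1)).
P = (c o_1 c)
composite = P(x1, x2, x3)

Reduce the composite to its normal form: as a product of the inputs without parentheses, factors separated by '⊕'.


x1 ⊕ x2 ⊕ x3

Associativity of c dissolves the nesting; only the x-input order survives.
c(x1, x2) collapses to x1 ⊕ x2
c(c(x1, x2), x3) collapses to x1 ⊕ x2 ⊕ x3


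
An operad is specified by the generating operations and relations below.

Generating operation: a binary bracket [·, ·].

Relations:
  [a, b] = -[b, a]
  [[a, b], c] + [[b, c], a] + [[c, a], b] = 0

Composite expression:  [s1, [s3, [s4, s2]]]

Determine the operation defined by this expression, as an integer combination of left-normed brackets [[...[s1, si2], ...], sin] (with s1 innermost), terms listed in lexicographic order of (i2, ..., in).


[[[s1, s2], s4], s3] - [[[s1, s3], s2], s4] + [[[s1, s3], s4], s2] - [[[s1, s4], s2], s3]


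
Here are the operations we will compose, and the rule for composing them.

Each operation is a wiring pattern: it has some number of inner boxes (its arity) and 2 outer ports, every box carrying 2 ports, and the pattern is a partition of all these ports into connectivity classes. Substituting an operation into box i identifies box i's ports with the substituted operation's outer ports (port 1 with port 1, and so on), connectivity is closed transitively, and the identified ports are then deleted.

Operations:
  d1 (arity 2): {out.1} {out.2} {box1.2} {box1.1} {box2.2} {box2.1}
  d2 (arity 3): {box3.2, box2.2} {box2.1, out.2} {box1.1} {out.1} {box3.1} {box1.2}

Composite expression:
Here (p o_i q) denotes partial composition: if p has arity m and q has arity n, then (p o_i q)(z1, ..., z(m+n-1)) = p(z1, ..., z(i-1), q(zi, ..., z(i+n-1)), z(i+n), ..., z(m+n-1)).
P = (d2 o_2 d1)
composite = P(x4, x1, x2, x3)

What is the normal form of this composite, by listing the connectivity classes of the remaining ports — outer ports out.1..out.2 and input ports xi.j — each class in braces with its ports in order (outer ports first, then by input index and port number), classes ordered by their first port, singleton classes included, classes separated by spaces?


{out.1} {out.2} {x1.1} {x1.2} {x2.1} {x2.2} {x3.1} {x3.2} {x4.1} {x4.2}

Treat the ports identified at d2 as solder joints: merge, then drop.
composing d1 on (x1, x2), with out.j its own outer ports: {out.1} {out.2} {x1.1} {x1.2} {x2.1} {x2.2}
composing d2 on (x4, x1, x2, x3), with out.j its own outer ports: {out.1} {out.2} {x1.1} {x1.2} {x2.1} {x2.2} {x3.1} {x3.2} {x4.1} {x4.2}


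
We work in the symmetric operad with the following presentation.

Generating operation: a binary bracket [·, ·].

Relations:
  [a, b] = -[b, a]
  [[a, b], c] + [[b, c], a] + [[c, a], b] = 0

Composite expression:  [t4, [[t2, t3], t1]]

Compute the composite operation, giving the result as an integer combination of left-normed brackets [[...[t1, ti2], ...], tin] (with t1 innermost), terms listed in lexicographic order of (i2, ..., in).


[[[t1, t2], t3], t4] - [[[t1, t3], t2], t4]

Antisymmetry and Jacobi reduce to t1-anchored left-normed brackets.
Composite bracket: [t4, [[t2, t3], t1]]
Expanding via [a, b] = ab - ba: 8 signed words (2^3 = 8).
Coefficients come from the t1-initial words:
  the word t1t2t3t4 carries sign +1 and contributes +[[[t1, t2], t3], t4]
  the word t1t3t2t4 carries sign -1 and contributes -[[[t1, t3], t2], t4]


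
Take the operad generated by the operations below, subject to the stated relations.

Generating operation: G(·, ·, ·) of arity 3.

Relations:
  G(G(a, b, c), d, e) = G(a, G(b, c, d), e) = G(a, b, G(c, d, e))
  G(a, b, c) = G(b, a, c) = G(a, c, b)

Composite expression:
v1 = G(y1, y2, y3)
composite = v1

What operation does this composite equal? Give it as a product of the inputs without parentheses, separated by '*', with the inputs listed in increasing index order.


y1 * y2 * y3

Shape and order are irrelevant to G; the y-input set decides.
G(y1, y2, y3) flattens to y1 * y2 * y3
the factors in increasing index order: y1 * y2 * y3


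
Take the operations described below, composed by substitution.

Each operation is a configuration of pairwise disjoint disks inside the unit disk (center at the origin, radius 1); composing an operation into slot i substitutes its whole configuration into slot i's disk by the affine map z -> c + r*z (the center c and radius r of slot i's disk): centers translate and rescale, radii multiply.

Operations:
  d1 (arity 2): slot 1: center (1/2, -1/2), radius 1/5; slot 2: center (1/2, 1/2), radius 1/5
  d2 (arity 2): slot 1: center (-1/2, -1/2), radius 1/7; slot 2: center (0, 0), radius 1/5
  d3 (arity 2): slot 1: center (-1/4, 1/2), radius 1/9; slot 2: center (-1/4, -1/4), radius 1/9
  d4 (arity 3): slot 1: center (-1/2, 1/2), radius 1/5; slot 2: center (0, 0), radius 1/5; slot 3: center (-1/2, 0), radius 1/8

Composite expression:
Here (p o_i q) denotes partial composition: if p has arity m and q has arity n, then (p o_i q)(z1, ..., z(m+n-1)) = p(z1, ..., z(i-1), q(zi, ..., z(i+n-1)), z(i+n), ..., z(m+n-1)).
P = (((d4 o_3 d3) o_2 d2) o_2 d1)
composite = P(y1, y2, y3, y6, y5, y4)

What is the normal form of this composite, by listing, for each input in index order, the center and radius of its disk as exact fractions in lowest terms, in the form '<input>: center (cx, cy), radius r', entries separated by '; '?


y1: center (-1/2, 1/2), radius 1/5; y2: center (-3/35, -4/35), radius 1/175; y3: center (-3/35, -3/35), radius 1/175; y4: center (-17/32, -1/32), radius 1/72; y5: center (-17/32, 1/16), radius 1/72; y6: center (0, 0), radius 1/25

Below d4, radii multiply path by path; the y-disk centers shift.
for y1, the 1-step affine chain lands on center (-1/2, 1/2), radius 1/5
for y2, the 3-step affine chain lands on center (-3/35, -4/35), radius 1/175
for y3, the 3-step affine chain lands on center (-3/35, -3/35), radius 1/175
for y6, the 2-step affine chain lands on center (0, 0), radius 1/25
for y5, the 2-step affine chain lands on center (-17/32, 1/16), radius 1/72
for y4, the 2-step affine chain lands on center (-17/32, -1/32), radius 1/72


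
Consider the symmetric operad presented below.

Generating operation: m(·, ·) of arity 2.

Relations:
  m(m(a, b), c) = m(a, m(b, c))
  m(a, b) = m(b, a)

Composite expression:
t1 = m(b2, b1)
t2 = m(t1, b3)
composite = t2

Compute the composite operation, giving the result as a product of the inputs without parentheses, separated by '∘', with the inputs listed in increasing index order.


b1 ∘ b2 ∘ b3


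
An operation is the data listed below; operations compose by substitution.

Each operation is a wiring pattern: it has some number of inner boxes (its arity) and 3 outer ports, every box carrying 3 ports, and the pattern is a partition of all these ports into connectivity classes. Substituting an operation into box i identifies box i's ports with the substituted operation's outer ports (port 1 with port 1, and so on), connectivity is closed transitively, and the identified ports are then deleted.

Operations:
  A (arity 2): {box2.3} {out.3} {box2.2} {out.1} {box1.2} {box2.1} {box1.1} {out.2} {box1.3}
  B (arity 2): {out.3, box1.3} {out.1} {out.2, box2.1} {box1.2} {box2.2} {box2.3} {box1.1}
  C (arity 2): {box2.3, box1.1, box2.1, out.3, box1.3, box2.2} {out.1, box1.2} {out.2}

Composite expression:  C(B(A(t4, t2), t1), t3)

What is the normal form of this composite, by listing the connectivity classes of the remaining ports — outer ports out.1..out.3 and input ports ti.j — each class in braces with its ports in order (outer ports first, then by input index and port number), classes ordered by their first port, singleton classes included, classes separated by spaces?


{out.1, t1.1} {out.2} {out.3, t3.1, t3.2, t3.3} {t1.2} {t1.3} {t2.1} {t2.2} {t2.3} {t4.1} {t4.2} {t4.3}


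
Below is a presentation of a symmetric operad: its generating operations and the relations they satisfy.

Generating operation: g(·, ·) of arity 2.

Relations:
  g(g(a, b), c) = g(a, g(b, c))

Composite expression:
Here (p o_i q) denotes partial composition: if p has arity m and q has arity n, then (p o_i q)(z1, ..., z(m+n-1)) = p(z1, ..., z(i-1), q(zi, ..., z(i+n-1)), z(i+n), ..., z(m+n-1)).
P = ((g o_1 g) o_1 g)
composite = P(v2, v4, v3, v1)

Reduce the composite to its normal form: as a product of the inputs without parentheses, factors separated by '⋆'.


v2 ⋆ v4 ⋆ v3 ⋆ v1

Every regrouping of g is equal, so read the v-inputs in written order.
g(v2, v4) spells out as v2 ⋆ v4
g(g(v2, v4), v3) spells out as v2 ⋆ v4 ⋆ v3
g(g(g(v2, v4), v3), v1) spells out as v2 ⋆ v4 ⋆ v3 ⋆ v1


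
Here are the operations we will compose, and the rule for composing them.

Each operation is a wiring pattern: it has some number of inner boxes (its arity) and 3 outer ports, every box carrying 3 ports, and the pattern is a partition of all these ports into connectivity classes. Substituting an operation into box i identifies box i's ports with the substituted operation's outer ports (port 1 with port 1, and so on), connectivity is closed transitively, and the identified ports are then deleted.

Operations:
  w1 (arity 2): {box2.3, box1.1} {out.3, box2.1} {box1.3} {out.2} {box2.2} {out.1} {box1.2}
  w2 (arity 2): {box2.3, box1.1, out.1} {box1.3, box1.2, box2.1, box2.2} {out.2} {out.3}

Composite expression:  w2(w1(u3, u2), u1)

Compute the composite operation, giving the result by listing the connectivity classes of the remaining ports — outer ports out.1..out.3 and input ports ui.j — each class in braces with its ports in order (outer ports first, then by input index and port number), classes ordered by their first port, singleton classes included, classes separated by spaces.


{out.1, u1.3} {out.2} {out.3} {u1.1, u1.2, u2.1} {u2.2} {u2.3, u3.1} {u3.2} {u3.3}


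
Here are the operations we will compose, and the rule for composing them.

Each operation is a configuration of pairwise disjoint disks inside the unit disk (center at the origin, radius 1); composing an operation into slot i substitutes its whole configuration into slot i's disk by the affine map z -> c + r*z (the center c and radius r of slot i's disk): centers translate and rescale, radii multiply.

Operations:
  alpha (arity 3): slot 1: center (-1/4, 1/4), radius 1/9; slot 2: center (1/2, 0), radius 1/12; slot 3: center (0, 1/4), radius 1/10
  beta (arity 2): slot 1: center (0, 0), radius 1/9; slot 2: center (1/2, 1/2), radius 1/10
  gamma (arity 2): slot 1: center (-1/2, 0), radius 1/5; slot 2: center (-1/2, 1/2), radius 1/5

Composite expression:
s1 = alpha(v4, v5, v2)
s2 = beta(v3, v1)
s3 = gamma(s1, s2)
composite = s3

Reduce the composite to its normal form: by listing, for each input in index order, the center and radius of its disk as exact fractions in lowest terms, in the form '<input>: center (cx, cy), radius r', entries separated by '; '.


v1: center (-2/5, 3/5), radius 1/50; v2: center (-1/2, 1/20), radius 1/50; v3: center (-1/2, 1/2), radius 1/45; v4: center (-11/20, 1/20), radius 1/45; v5: center (-2/5, 0), radius 1/60

Each v-disk chains the slot maps above it in gamma; radii multiply.
input v4: composing its 2 substitution steps yields center (-11/20, 1/20), radius 1/45
input v5: composing its 2 substitution steps yields center (-2/5, 0), radius 1/60
input v2: composing its 2 substitution steps yields center (-1/2, 1/20), radius 1/50
input v3: composing its 2 substitution steps yields center (-1/2, 1/2), radius 1/45
input v1: composing its 2 substitution steps yields center (-2/5, 3/5), radius 1/50
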